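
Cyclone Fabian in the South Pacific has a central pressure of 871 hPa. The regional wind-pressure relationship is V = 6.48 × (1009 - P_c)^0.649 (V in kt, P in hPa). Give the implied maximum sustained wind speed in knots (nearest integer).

159 kt

ΔP = 1009 − 871 = 138 hPa.
138^0.649 ≈ 24.478.
V ≈ 6.48 × 24.478 ≈ 158.6 kt.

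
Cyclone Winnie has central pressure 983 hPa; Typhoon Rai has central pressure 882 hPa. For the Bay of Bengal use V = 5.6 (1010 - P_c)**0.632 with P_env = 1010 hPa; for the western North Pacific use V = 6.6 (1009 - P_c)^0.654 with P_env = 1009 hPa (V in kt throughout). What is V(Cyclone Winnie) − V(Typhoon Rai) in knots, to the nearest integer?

-112 kt

Cyclone Winnie: ΔP = 27; V ≈ 5.6 × 27^0.632 ≈ 44.96 kt.
Typhoon Rai: ΔP = 127; V ≈ 6.6 × 127^0.654 ≈ 156.83 kt.
Difference ≈ 44.96 − 156.83 = -111.87 → -112 kt.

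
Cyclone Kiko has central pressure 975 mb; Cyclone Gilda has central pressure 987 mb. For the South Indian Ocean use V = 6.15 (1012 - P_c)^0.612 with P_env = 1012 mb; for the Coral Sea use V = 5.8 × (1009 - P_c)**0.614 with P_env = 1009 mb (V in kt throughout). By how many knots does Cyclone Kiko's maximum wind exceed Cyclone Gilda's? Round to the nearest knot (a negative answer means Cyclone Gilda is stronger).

Cyclone Kiko: ΔP = 37; V ≈ 6.15 × 37^0.612 ≈ 56.06 kt.
Cyclone Gilda: ΔP = 22; V ≈ 5.8 × 22^0.614 ≈ 38.70 kt.
Difference ≈ 56.06 − 38.70 = 17.36 → 17 kt.

17 kt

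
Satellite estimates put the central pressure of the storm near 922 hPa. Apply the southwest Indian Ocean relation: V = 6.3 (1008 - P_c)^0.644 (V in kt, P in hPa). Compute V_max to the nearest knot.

ΔP = 1008 − 922 = 86 hPa.
86^0.644 ≈ 17.612.
V ≈ 6.3 × 17.612 ≈ 111.0 kt.

111 kt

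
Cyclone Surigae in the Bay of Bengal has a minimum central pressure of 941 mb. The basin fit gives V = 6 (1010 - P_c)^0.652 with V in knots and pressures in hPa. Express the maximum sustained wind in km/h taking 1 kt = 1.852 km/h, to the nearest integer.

176 km/h

ΔP = 1010 − 941 = 69 mb.
V ≈ 6 × 69^0.652 = 6 × 15.810 ≈ 94.860 kt.
94.860 × 1.852 ≈ 175.68 km/h → 176 km/h.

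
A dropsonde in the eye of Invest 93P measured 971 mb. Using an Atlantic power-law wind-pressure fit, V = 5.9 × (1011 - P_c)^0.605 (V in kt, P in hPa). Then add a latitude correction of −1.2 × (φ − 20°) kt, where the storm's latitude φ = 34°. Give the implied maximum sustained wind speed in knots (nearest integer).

ΔP = 1011 − 971 = 40 mb.
40^0.605 ≈ 9.316.
V ≈ 5.9 × 9.316 ≈ 55.0 kt.
Latitude correction: −1.2 × (34 − 20) = -16.8 kt.
Corrected V ≈ 38.2 kt → 38 kt.

38 kt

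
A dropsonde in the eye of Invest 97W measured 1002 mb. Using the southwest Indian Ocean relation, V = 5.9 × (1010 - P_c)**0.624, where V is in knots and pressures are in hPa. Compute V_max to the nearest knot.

ΔP = 1010 − 1002 = 8 mb.
8^0.624 ≈ 3.660.
V ≈ 5.9 × 3.660 ≈ 21.6 kt.

22 kt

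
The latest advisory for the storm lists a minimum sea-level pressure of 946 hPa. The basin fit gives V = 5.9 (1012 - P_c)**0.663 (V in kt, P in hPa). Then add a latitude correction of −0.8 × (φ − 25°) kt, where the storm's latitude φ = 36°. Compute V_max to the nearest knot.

ΔP = 1012 − 946 = 66 hPa.
66^0.663 ≈ 16.083.
V ≈ 5.9 × 16.083 ≈ 94.9 kt.
Latitude correction: −0.8 × (36 − 25) = -8.8 kt.
Corrected V ≈ 86.1 kt → 86 kt.

86 kt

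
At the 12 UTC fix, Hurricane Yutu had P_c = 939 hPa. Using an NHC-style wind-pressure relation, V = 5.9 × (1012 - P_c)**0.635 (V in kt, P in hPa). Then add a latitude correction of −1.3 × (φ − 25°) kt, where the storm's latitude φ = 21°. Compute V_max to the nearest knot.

95 kt

ΔP = 1012 − 939 = 73 hPa.
73^0.635 ≈ 15.248.
V ≈ 5.9 × 15.248 ≈ 90.0 kt.
Latitude correction: −1.3 × (21 − 25) = 5.2 kt.
Corrected V ≈ 95.2 kt → 95 kt.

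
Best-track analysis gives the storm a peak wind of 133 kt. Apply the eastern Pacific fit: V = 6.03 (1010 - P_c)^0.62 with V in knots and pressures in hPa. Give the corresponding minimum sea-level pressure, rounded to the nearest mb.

863 mb

ΔP = (V / 6.03)^(1/0.62) = (133/6.03)^1.613.
133/6.03 = 22.056; 22.056^1.613 ≈ 146.89 mb.
P_c = 1010 − 146.89 = 863.11 ≈ 863 mb.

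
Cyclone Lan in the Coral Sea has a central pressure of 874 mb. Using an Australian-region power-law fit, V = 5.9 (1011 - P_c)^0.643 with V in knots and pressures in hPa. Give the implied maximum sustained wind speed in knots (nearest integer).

140 kt

ΔP = 1011 − 874 = 137 mb.
137^0.643 ≈ 23.654.
V ≈ 5.9 × 23.654 ≈ 139.6 kt.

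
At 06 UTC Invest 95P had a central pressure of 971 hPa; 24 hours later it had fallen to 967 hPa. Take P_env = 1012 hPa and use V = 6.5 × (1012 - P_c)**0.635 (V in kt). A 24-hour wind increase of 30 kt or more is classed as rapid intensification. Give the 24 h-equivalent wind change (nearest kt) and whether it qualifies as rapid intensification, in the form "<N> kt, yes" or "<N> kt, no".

4 kt, no

V₁: ΔP = 41, V ≈ 6.5 × 41^0.635 ≈ 68.71 kt.
V₂: ΔP = 45, V ≈ 6.5 × 45^0.635 ≈ 72.90 kt.
ΔV over 24 h = 4.19 kt → 24 h equivalent = 4.19 × 24/24 ≈ 4.19 kt.
4 kt < 30 kt ⇒ not rapid intensification.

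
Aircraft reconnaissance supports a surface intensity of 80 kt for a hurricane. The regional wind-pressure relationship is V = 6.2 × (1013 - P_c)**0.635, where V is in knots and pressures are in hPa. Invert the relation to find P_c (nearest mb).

957 mb

ΔP = (V / 6.2)^(1/0.635) = (80/6.2)^1.575.
80/6.2 = 12.903; 12.903^1.575 ≈ 56.12 mb.
P_c = 1013 − 56.12 = 956.88 ≈ 957 mb.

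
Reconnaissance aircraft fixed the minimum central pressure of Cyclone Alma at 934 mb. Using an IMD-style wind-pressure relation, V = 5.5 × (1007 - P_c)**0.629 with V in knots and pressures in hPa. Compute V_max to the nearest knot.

ΔP = 1007 − 934 = 73 mb.
73^0.629 ≈ 14.860.
V ≈ 5.5 × 14.860 ≈ 81.7 kt.

82 kt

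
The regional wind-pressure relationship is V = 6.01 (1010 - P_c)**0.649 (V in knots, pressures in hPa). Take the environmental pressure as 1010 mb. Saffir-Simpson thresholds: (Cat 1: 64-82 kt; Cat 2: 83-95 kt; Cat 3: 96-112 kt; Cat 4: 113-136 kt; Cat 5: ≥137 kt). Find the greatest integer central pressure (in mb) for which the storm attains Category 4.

918 mb

Category 4 begins at V = 113 kt.
Required ΔP = (113/6.01)^(1/0.649) = 18.802^1.541 ≈ 91.90 mb.
P_c ≤ 1010 − 91.90 = 918.10, so the highest integer P_c is 918 mb.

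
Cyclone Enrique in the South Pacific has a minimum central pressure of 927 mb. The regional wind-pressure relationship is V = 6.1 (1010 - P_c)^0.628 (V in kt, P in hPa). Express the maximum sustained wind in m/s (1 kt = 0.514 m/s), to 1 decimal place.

ΔP = 1010 − 927 = 83 mb.
V ≈ 6.1 × 83^0.628 = 6.1 × 16.039 ≈ 97.839 kt.
97.839 × 0.514 ≈ 50.29 m/s → 50.3 m/s.

50.3 m/s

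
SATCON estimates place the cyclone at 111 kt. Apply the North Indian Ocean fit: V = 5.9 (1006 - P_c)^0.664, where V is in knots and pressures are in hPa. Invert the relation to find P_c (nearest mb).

923 mb

ΔP = (V / 5.9)^(1/0.664) = (111/5.9)^1.506.
111/5.9 = 18.814; 18.814^1.506 ≈ 83.06 mb.
P_c = 1006 − 83.06 = 922.94 ≈ 923 mb.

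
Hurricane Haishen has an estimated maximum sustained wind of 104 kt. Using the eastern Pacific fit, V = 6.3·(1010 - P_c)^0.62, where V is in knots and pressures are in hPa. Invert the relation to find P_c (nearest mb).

918 mb

ΔP = (V / 6.3)^(1/0.62) = (104/6.3)^1.613.
104/6.3 = 16.508; 16.508^1.613 ≈ 92.05 mb.
P_c = 1010 − 92.05 = 917.95 ≈ 918 mb.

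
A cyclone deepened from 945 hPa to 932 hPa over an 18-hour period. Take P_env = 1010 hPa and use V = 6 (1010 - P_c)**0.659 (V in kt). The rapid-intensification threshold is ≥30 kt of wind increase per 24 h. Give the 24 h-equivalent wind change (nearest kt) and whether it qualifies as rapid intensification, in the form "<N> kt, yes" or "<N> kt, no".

V₁: ΔP = 65, V ≈ 6 × 65^0.659 ≈ 93.94 kt.
V₂: ΔP = 78, V ≈ 6 × 78^0.659 ≈ 105.94 kt.
ΔV over 18 h = 12.00 kt → 24 h equivalent = 12.00 × 24/18 ≈ 16.00 kt.
16 kt < 30 kt ⇒ not rapid intensification.

16 kt, no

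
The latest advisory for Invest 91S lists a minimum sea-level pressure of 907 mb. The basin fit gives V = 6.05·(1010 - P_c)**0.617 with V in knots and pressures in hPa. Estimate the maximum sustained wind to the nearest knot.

106 kt

ΔP = 1010 − 907 = 103 mb.
103^0.617 ≈ 17.455.
V ≈ 6.05 × 17.455 ≈ 105.6 kt.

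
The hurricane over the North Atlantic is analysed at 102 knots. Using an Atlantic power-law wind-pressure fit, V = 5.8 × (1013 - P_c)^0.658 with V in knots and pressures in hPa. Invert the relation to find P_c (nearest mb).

935 mb

ΔP = (V / 5.8)^(1/0.658) = (102/5.8)^1.520.
102/5.8 = 17.586; 17.586^1.520 ≈ 78.05 mb.
P_c = 1013 − 78.05 = 934.95 ≈ 935 mb.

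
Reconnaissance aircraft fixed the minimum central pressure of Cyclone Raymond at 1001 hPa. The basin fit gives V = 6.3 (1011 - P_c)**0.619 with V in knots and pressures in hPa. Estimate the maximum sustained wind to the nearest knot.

ΔP = 1011 − 1001 = 10 hPa.
10^0.619 ≈ 4.159.
V ≈ 6.3 × 4.159 ≈ 26.2 kt.

26 kt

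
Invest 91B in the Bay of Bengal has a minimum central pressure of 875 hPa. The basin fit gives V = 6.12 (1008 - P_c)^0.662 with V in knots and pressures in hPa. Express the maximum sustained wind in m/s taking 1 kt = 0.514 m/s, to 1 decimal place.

80.1 m/s

ΔP = 1008 − 875 = 133 hPa.
V ≈ 6.12 × 133^0.662 = 6.12 × 25.468 ≈ 155.862 kt.
155.862 × 0.514 ≈ 80.11 m/s → 80.1 m/s.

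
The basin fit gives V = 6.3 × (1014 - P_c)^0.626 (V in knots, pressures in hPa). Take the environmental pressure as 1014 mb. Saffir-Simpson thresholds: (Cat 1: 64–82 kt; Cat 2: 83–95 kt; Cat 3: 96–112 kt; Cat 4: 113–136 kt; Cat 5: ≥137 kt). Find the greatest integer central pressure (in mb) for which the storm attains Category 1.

973 mb

Category 1 begins at V = 64 kt.
Required ΔP = (64/6.3)^(1/0.626) = 10.159^1.597 ≈ 40.59 mb.
P_c ≤ 1014 − 40.59 = 973.41, so the highest integer P_c is 973 mb.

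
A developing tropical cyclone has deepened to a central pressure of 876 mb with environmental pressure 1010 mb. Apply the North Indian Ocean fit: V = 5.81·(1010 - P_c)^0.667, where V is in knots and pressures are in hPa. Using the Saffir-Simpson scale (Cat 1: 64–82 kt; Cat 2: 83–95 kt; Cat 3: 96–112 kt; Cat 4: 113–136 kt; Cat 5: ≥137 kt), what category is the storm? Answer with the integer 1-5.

ΔP = 1010 − 876 = 134 mb.
V ≈ 5.81 × 134^0.667 = 5.81 × 26.23 ≈ 152 kt.
152 kt falls in the Category 5 band.

5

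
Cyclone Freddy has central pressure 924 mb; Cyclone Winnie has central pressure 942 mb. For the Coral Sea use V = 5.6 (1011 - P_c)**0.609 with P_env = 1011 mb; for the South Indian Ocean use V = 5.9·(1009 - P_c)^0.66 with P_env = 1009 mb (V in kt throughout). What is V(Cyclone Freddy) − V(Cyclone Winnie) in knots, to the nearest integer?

-10 kt

Cyclone Freddy: ΔP = 87; V ≈ 5.6 × 87^0.609 ≈ 84.99 kt.
Cyclone Winnie: ΔP = 67; V ≈ 5.9 × 67^0.66 ≈ 94.64 kt.
Difference ≈ 84.99 − 94.64 = -9.65 → -10 kt.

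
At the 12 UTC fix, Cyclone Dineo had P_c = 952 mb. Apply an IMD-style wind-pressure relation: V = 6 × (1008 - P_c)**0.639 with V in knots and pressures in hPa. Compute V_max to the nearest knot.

79 kt

ΔP = 1008 − 952 = 56 mb.
56^0.639 ≈ 13.095.
V ≈ 6 × 13.095 ≈ 78.6 kt.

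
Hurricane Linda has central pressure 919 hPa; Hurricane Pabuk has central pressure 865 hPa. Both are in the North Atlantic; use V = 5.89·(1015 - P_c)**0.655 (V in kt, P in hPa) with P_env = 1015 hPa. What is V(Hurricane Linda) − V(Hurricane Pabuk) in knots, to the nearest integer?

-40 kt

Hurricane Linda: ΔP = 96; V ≈ 5.89 × 96^0.655 ≈ 117.09 kt.
Hurricane Pabuk: ΔP = 150; V ≈ 5.89 × 150^0.655 ≈ 156.84 kt.
Difference ≈ 117.09 − 156.84 = -39.75 → -40 kt.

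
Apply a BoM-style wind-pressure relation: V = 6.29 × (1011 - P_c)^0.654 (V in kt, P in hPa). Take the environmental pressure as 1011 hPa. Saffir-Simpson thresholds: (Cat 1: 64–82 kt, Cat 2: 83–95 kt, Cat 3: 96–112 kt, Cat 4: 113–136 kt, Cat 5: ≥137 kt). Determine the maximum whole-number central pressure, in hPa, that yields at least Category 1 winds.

976 hPa

Category 1 begins at V = 64 kt.
Required ΔP = (64/6.29)^(1/0.654) = 10.175^1.529 ≈ 34.72 hPa.
P_c ≤ 1011 − 34.72 = 976.28, so the highest integer P_c is 976 hPa.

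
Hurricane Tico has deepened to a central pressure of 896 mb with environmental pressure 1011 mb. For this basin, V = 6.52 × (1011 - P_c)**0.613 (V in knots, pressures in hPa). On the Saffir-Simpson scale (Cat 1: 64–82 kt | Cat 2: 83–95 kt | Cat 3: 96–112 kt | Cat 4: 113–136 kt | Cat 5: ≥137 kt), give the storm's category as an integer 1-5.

ΔP = 1011 − 896 = 115 mb.
V ≈ 6.52 × 115^0.613 = 6.52 × 18.33 ≈ 120 kt.
120 kt falls in the Category 4 band.

4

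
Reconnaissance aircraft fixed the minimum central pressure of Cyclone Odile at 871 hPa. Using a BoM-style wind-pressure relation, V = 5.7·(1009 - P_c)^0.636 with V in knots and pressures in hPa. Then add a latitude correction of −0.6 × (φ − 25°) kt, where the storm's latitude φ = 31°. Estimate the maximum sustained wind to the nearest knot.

ΔP = 1009 − 871 = 138 hPa.
138^0.636 ≈ 22.960.
V ≈ 5.7 × 22.960 ≈ 130.9 kt.
Latitude correction: −0.6 × (31 − 25) = -3.6 kt.
Corrected V ≈ 127.3 kt → 127 kt.

127 kt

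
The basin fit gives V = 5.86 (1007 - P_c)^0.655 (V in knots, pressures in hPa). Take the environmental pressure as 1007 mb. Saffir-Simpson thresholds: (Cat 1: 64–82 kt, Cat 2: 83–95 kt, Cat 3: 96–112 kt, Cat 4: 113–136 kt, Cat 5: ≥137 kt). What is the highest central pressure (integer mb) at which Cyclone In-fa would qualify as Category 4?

Category 4 begins at V = 113 kt.
Required ΔP = (113/5.86)^(1/0.655) = 19.283^1.527 ≈ 91.64 mb.
P_c ≤ 1007 − 91.64 = 915.36, so the highest integer P_c is 915 mb.

915 mb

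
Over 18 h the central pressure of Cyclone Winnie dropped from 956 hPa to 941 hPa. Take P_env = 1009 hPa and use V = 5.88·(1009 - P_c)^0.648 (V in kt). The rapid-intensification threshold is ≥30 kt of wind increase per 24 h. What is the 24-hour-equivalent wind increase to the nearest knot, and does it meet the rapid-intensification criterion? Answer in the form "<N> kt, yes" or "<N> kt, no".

18 kt, no

V₁: ΔP = 53, V ≈ 5.88 × 53^0.648 ≈ 77.04 kt.
V₂: ΔP = 68, V ≈ 5.88 × 68^0.648 ≈ 90.54 kt.
ΔV over 18 h = 13.50 kt → 24 h equivalent = 13.50 × 24/18 ≈ 18.00 kt.
18 kt < 30 kt ⇒ not rapid intensification.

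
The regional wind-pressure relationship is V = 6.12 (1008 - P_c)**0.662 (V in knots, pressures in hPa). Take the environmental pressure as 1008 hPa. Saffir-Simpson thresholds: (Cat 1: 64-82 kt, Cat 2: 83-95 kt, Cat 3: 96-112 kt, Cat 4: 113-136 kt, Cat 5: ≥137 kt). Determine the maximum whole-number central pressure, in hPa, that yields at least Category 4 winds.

926 hPa

Category 4 begins at V = 113 kt.
Required ΔP = (113/6.12)^(1/0.662) = 18.464^1.511 ≈ 81.82 hPa.
P_c ≤ 1008 − 81.82 = 926.18, so the highest integer P_c is 926 hPa.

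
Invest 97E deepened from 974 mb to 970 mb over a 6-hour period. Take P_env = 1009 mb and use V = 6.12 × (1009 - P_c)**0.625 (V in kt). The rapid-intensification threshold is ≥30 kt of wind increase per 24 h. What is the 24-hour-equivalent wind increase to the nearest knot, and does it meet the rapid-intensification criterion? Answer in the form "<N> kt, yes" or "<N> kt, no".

V₁: ΔP = 35, V ≈ 6.12 × 35^0.625 ≈ 56.47 kt.
V₂: ΔP = 39, V ≈ 6.12 × 39^0.625 ≈ 60.42 kt.
ΔV over 6 h = 3.95 kt → 24 h equivalent = 3.95 × 24/6 ≈ 15.80 kt.
16 kt < 30 kt ⇒ not rapid intensification.

16 kt, no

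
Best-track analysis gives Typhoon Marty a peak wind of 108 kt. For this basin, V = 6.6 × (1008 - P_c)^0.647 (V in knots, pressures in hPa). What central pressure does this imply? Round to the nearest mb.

ΔP = (V / 6.6)^(1/0.647) = (108/6.6)^1.546.
108/6.6 = 16.364; 16.364^1.546 ≈ 75.19 mb.
P_c = 1008 − 75.19 = 932.81 ≈ 933 mb.

933 mb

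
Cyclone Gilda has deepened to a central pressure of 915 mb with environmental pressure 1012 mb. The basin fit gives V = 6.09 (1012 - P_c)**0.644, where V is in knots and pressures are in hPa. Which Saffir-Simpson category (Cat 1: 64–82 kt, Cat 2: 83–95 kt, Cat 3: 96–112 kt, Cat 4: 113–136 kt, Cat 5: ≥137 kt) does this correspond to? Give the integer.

4

ΔP = 1012 − 915 = 97 mb.
V ≈ 6.09 × 97^0.644 = 6.09 × 19.03 ≈ 116 kt.
116 kt falls in the Category 4 band.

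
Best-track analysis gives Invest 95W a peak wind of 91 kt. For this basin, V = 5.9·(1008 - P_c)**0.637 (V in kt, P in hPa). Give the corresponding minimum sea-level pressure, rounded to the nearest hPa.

935 hPa

ΔP = (V / 5.9)^(1/0.637) = (91/5.9)^1.570.
91/5.9 = 15.424; 15.424^1.570 ≈ 73.33 hPa.
P_c = 1008 − 73.33 = 934.67 ≈ 935 hPa.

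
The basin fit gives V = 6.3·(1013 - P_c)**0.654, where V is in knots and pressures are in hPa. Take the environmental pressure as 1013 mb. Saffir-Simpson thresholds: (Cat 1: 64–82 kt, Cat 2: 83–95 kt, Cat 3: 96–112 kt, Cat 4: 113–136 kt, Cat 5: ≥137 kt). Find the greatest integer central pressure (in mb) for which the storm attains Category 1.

Category 1 begins at V = 64 kt.
Required ΔP = (64/6.3)^(1/0.654) = 10.159^1.529 ≈ 34.63 mb.
P_c ≤ 1013 − 34.63 = 978.37, so the highest integer P_c is 978 mb.

978 mb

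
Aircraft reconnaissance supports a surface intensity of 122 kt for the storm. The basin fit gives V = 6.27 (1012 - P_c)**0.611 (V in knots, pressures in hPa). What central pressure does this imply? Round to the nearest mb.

883 mb

ΔP = (V / 6.27)^(1/0.611) = (122/6.27)^1.637.
122/6.27 = 19.458; 19.458^1.637 ≈ 128.77 mb.
P_c = 1012 − 128.77 = 883.23 ≈ 883 mb.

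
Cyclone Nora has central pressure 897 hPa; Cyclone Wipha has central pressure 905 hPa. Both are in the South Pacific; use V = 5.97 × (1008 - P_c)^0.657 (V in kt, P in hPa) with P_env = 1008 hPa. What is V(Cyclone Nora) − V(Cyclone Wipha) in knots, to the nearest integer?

Cyclone Nora: ΔP = 111; V ≈ 5.97 × 111^0.657 ≈ 131.75 kt.
Cyclone Wipha: ΔP = 103; V ≈ 5.97 × 103^0.657 ≈ 125.43 kt.
Difference ≈ 131.75 − 125.43 = 6.32 → 6 kt.

6 kt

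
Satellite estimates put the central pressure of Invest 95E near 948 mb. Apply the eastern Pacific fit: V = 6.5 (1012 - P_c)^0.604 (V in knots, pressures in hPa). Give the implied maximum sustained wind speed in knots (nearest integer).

ΔP = 1012 − 948 = 64 mb.
64^0.604 ≈ 12.329.
V ≈ 6.5 × 12.329 ≈ 80.1 kt.

80 kt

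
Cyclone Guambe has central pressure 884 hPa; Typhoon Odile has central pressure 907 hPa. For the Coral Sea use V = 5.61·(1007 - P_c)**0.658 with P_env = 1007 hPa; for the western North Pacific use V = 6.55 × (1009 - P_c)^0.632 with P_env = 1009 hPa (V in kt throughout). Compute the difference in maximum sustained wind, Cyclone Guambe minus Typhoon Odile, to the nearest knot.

11 kt

Cyclone Guambe: ΔP = 123; V ≈ 5.61 × 123^0.658 ≈ 133.08 kt.
Typhoon Odile: ΔP = 102; V ≈ 6.55 × 102^0.632 ≈ 121.81 kt.
Difference ≈ 133.08 − 121.81 = 11.27 → 11 kt.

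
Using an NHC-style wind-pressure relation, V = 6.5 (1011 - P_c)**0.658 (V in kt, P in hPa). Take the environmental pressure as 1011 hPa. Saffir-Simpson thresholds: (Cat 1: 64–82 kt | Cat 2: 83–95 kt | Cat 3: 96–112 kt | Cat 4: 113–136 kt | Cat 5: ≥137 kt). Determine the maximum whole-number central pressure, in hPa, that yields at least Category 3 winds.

Category 3 begins at V = 96 kt.
Required ΔP = (96/6.5)^(1/0.658) = 14.769^1.520 ≈ 59.86 hPa.
P_c ≤ 1011 − 59.86 = 951.14, so the highest integer P_c is 951 hPa.

951 hPa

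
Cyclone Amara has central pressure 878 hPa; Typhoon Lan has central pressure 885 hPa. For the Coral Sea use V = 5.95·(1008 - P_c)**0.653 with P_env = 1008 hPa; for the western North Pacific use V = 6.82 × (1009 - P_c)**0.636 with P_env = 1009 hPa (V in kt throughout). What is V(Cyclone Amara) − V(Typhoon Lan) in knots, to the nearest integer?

-3 kt

Cyclone Amara: ΔP = 130; V ≈ 5.95 × 130^0.653 ≈ 142.86 kt.
Typhoon Lan: ΔP = 124; V ≈ 6.82 × 124^0.636 ≈ 146.29 kt.
Difference ≈ 142.86 − 146.29 = -3.43 → -3 kt.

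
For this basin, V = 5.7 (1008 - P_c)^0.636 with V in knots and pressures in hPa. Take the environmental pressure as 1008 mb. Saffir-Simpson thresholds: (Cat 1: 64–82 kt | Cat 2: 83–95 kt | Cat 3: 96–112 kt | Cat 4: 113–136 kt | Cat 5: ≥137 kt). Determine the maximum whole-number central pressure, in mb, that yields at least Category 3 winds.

Category 3 begins at V = 96 kt.
Required ΔP = (96/5.7)^(1/0.636) = 16.842^1.572 ≈ 84.78 mb.
P_c ≤ 1008 − 84.78 = 923.22, so the highest integer P_c is 923 mb.

923 mb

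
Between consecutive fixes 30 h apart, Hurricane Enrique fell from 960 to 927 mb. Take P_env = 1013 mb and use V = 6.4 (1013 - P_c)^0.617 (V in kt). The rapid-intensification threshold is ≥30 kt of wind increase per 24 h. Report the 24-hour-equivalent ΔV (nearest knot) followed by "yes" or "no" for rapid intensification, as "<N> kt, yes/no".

21 kt, no

V₁: ΔP = 53, V ≈ 6.4 × 53^0.617 ≈ 74.14 kt.
V₂: ΔP = 86, V ≈ 6.4 × 86^0.617 ≈ 99.95 kt.
ΔV over 30 h = 25.81 kt → 24 h equivalent = 25.81 × 24/30 ≈ 20.65 kt.
21 kt < 30 kt ⇒ not rapid intensification.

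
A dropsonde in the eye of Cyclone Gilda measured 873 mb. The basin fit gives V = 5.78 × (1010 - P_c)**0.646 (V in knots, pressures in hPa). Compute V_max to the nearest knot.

ΔP = 1010 − 873 = 137 mb.
137^0.646 ≈ 24.006.
V ≈ 5.78 × 24.006 ≈ 138.8 kt.

139 kt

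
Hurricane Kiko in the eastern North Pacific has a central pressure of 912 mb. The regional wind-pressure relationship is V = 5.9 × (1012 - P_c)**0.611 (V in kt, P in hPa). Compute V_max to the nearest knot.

98 kt

ΔP = 1012 − 912 = 100 mb.
100^0.611 ≈ 16.672.
V ≈ 5.9 × 16.672 ≈ 98.4 kt.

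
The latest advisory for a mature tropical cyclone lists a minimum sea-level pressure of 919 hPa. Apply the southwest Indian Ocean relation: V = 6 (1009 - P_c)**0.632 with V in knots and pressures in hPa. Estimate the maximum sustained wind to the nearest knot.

103 kt

ΔP = 1009 − 919 = 90 hPa.
90^0.632 ≈ 17.182.
V ≈ 6 × 17.182 ≈ 103.1 kt.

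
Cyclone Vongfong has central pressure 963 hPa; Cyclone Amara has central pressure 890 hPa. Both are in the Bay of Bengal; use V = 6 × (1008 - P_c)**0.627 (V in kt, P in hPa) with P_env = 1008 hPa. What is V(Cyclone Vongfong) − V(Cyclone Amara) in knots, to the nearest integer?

Cyclone Vongfong: ΔP = 45; V ≈ 6 × 45^0.627 ≈ 65.27 kt.
Cyclone Amara: ΔP = 118; V ≈ 6 × 118^0.627 ≈ 119.46 kt.
Difference ≈ 65.27 − 119.46 = -54.19 → -54 kt.

-54 kt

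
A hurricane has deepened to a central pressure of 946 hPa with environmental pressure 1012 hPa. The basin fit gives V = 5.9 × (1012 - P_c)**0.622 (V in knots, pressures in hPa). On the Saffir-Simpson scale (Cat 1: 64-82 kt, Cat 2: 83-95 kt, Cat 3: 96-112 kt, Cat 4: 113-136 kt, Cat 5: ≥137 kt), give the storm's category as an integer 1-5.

1

ΔP = 1012 − 946 = 66 hPa.
V ≈ 5.9 × 66^0.622 = 5.9 × 13.54 ≈ 80 kt.
80 kt falls in the Category 1 band.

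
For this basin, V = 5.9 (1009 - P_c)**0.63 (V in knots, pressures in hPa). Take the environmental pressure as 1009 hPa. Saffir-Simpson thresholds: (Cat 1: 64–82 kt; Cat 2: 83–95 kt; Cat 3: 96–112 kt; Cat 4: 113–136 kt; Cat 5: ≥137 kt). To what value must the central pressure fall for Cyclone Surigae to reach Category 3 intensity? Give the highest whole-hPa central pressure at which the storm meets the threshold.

Category 3 begins at V = 96 kt.
Required ΔP = (96/5.9)^(1/0.63) = 16.271^1.587 ≈ 83.73 hPa.
P_c ≤ 1009 − 83.73 = 925.27, so the highest integer P_c is 925 hPa.

925 hPa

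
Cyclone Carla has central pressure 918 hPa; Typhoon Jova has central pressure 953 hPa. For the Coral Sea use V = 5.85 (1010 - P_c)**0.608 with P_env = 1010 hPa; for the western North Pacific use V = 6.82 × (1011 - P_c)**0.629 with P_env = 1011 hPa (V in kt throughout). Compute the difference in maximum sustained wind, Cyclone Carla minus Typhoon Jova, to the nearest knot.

Cyclone Carla: ΔP = 92; V ≈ 5.85 × 92^0.608 ≈ 91.44 kt.
Typhoon Jova: ΔP = 58; V ≈ 6.82 × 58^0.629 ≈ 87.70 kt.
Difference ≈ 91.44 − 87.70 = 3.74 → 4 kt.

4 kt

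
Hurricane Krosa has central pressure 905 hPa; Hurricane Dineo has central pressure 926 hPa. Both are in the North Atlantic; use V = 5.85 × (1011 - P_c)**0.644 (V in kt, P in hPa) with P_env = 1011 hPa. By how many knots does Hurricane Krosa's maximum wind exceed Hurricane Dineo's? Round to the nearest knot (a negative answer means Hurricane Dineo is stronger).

16 kt

Hurricane Krosa: ΔP = 106; V ≈ 5.85 × 106^0.644 ≈ 117.88 kt.
Hurricane Dineo: ΔP = 85; V ≈ 5.85 × 85^0.644 ≈ 102.26 kt.
Difference ≈ 117.88 − 102.26 = 15.62 → 16 kt.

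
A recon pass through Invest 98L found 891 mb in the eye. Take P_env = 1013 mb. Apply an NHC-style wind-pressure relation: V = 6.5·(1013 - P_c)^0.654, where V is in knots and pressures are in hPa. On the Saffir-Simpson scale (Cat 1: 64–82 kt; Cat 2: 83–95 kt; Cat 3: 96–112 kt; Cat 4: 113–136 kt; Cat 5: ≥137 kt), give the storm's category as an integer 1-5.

ΔP = 1013 − 891 = 122 mb.
V ≈ 6.5 × 122^0.654 = 6.5 × 23.15 ≈ 150 kt.
150 kt falls in the Category 5 band.

5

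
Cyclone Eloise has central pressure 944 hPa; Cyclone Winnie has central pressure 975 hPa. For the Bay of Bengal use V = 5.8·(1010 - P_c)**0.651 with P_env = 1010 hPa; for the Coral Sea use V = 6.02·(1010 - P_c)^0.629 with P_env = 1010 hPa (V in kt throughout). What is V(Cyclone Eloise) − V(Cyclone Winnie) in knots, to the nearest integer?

32 kt

Cyclone Eloise: ΔP = 66; V ≈ 5.8 × 66^0.651 ≈ 88.71 kt.
Cyclone Winnie: ΔP = 35; V ≈ 6.02 × 35^0.629 ≈ 56.34 kt.
Difference ≈ 88.71 − 56.34 = 32.37 → 32 kt.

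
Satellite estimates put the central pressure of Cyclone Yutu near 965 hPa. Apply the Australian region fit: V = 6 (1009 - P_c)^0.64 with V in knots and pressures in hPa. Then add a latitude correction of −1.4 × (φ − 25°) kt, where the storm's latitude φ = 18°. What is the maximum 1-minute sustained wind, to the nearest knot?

77 kt

ΔP = 1009 − 965 = 44 hPa.
44^0.64 ≈ 11.267.
V ≈ 6 × 11.267 ≈ 67.6 kt.
Latitude correction: −1.4 × (18 − 25) = 9.8 kt.
Corrected V ≈ 77.4 kt → 77 kt.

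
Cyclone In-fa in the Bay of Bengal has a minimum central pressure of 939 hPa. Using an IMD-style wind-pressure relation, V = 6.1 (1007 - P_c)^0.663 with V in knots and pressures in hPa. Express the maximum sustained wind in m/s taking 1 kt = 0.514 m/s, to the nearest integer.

ΔP = 1007 − 939 = 68 hPa.
V ≈ 6.1 × 68^0.663 = 6.1 × 16.404 ≈ 100.065 kt.
100.065 × 0.514 ≈ 51.43 m/s → 51 m/s.

51 m/s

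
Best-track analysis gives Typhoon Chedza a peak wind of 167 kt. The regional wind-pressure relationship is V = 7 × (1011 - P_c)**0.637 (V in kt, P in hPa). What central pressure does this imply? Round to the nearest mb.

866 mb

ΔP = (V / 7)^(1/0.637) = (167/7)^1.570.
167/7 = 23.857; 23.857^1.570 ≈ 145.43 mb.
P_c = 1011 − 145.43 = 865.57 ≈ 866 mb.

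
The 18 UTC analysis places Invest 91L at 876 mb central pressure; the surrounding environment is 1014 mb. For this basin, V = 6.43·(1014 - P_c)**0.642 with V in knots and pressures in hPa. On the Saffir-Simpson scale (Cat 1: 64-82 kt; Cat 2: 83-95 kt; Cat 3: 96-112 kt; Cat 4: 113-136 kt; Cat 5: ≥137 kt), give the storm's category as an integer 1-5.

5

ΔP = 1014 − 876 = 138 mb.
V ≈ 6.43 × 138^0.642 = 6.43 × 23.65 ≈ 152 kt.
152 kt falls in the Category 5 band.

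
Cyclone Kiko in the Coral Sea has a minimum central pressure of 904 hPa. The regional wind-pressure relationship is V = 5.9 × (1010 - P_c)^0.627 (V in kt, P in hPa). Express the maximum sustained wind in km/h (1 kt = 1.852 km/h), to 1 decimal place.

203.4 km/h

ΔP = 1010 − 904 = 106 hPa.
V ≈ 5.9 × 106^0.627 = 5.9 × 18.615 ≈ 109.829 kt.
109.829 × 1.852 ≈ 203.40 km/h → 203.4 km/h.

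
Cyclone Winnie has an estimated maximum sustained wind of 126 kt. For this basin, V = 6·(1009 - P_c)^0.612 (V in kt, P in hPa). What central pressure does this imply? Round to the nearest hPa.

ΔP = (V / 6)^(1/0.612) = (126/6)^1.634.
126/6 = 21.000; 21.000^1.634 ≈ 144.71 hPa.
P_c = 1009 − 144.71 = 864.29 ≈ 864 hPa.

864 hPa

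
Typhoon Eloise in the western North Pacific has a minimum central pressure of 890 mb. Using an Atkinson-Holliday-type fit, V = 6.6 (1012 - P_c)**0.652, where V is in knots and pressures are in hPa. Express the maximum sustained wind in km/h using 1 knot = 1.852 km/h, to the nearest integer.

280 km/h

ΔP = 1012 − 890 = 122 mb.
V ≈ 6.6 × 122^0.652 = 6.6 × 22.925 ≈ 151.304 kt.
151.304 × 1.852 ≈ 280.22 km/h → 280 km/h.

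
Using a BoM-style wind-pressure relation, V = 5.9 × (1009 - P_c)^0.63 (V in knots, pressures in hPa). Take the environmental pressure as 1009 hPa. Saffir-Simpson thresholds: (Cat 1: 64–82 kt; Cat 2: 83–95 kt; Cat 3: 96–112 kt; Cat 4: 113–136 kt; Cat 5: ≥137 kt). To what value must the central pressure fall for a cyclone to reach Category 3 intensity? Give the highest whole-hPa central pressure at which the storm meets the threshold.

Category 3 begins at V = 96 kt.
Required ΔP = (96/5.9)^(1/0.63) = 16.271^1.587 ≈ 83.73 hPa.
P_c ≤ 1009 − 83.73 = 925.27, so the highest integer P_c is 925 hPa.

925 hPa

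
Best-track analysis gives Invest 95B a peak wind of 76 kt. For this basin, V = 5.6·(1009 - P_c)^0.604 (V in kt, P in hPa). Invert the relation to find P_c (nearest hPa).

934 hPa

ΔP = (V / 5.6)^(1/0.604) = (76/5.6)^1.656.
76/5.6 = 13.571; 13.571^1.656 ≈ 75.03 hPa.
P_c = 1009 − 75.03 = 933.97 ≈ 934 hPa.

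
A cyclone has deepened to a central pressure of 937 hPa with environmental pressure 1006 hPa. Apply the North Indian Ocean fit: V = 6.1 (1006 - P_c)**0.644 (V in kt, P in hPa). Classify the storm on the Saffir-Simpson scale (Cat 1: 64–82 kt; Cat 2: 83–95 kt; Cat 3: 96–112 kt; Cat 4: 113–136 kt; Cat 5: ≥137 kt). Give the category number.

ΔP = 1006 − 937 = 69 hPa.
V ≈ 6.1 × 69^0.644 = 6.1 × 15.28 ≈ 93 kt.
93 kt falls in the Category 2 band.

2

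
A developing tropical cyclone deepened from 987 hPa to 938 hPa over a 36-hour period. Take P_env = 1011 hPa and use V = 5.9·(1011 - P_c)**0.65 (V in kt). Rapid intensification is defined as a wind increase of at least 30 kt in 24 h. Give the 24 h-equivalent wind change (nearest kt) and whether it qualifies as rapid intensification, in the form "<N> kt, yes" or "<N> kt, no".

33 kt, yes

V₁: ΔP = 24, V ≈ 5.9 × 24^0.65 ≈ 46.56 kt.
V₂: ΔP = 73, V ≈ 5.9 × 73^0.65 ≈ 95.94 kt.
ΔV over 36 h = 49.38 kt → 24 h equivalent = 49.38 × 24/36 ≈ 32.92 kt.
33 kt ≥ 30 kt ⇒ rapid intensification.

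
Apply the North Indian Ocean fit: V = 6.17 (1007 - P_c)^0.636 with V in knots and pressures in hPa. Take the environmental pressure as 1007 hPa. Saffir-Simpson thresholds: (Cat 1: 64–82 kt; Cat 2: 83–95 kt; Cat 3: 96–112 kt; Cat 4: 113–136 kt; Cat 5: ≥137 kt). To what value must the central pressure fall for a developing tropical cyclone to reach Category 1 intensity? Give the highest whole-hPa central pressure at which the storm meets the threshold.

967 hPa

Category 1 begins at V = 64 kt.
Required ΔP = (64/6.17)^(1/0.636) = 10.373^1.572 ≈ 39.57 hPa.
P_c ≤ 1007 − 39.57 = 967.43, so the highest integer P_c is 967 hPa.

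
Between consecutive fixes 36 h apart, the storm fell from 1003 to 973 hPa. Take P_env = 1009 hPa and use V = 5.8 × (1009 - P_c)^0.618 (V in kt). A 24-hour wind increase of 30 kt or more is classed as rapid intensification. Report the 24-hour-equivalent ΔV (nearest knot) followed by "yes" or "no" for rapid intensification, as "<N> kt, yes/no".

24 kt, no

V₁: ΔP = 6, V ≈ 5.8 × 6^0.618 ≈ 17.55 kt.
V₂: ΔP = 36, V ≈ 5.8 × 36^0.618 ≈ 53.12 kt.
ΔV over 36 h = 35.57 kt → 24 h equivalent = 35.57 × 24/36 ≈ 23.71 kt.
24 kt < 30 kt ⇒ not rapid intensification.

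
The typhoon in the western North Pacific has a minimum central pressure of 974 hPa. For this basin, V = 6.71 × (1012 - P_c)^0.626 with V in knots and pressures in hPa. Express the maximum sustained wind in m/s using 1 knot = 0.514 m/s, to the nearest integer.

34 m/s

ΔP = 1012 − 974 = 38 hPa.
V ≈ 6.71 × 38^0.626 = 6.71 × 9.749 ≈ 65.413 kt.
65.413 × 0.514 ≈ 33.62 m/s → 34 m/s.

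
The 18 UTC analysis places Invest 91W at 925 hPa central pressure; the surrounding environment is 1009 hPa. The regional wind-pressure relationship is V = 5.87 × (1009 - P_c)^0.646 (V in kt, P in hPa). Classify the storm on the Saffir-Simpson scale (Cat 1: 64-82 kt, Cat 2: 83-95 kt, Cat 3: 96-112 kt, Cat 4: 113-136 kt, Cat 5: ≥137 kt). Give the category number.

3

ΔP = 1009 − 925 = 84 hPa.
V ≈ 5.87 × 84^0.646 = 5.87 × 17.50 ≈ 103 kt.
103 kt falls in the Category 3 band.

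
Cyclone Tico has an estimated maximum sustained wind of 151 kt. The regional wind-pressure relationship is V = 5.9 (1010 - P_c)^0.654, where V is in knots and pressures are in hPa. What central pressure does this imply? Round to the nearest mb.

ΔP = (V / 5.9)^(1/0.654) = (151/5.9)^1.529.
151/5.9 = 25.593; 25.593^1.529 ≈ 142.26 mb.
P_c = 1010 − 142.26 = 867.74 ≈ 868 mb.

868 mb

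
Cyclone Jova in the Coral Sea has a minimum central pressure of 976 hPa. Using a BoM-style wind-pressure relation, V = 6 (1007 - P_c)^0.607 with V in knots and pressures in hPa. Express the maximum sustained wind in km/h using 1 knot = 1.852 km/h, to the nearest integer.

89 km/h

ΔP = 1007 − 976 = 31 hPa.
V ≈ 6 × 31^0.607 = 6 × 8.040 ≈ 48.240 kt.
48.240 × 1.852 ≈ 89.34 km/h → 89 km/h.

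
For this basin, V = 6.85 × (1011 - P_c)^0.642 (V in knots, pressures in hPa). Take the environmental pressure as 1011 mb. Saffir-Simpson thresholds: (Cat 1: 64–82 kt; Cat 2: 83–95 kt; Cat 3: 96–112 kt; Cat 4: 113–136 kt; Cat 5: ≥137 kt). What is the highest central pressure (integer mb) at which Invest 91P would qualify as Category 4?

Category 4 begins at V = 113 kt.
Required ΔP = (113/6.85)^(1/0.642) = 16.496^1.558 ≈ 78.75 mb.
P_c ≤ 1011 − 78.75 = 932.25, so the highest integer P_c is 932 mb.

932 mb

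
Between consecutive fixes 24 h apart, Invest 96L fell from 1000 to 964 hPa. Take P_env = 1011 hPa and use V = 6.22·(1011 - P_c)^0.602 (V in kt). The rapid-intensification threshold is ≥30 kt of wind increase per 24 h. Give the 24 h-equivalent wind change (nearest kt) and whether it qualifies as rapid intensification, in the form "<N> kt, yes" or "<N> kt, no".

V₁: ΔP = 11, V ≈ 6.22 × 11^0.602 ≈ 26.35 kt.
V₂: ΔP = 47, V ≈ 6.22 × 47^0.602 ≈ 63.15 kt.
ΔV over 24 h = 36.80 kt → 24 h equivalent = 36.80 × 24/24 ≈ 36.80 kt.
37 kt ≥ 30 kt ⇒ rapid intensification.

37 kt, yes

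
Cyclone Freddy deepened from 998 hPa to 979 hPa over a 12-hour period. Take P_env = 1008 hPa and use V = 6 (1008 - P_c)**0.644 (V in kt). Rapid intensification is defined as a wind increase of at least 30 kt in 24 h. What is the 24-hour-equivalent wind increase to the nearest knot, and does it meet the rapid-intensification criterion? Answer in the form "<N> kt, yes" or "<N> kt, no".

V₁: ΔP = 10, V ≈ 6 × 10^0.644 ≈ 26.43 kt.
V₂: ΔP = 29, V ≈ 6 × 29^0.644 ≈ 52.47 kt.
ΔV over 12 h = 26.04 kt → 24 h equivalent = 26.04 × 24/12 ≈ 52.08 kt.
52 kt ≥ 30 kt ⇒ rapid intensification.

52 kt, yes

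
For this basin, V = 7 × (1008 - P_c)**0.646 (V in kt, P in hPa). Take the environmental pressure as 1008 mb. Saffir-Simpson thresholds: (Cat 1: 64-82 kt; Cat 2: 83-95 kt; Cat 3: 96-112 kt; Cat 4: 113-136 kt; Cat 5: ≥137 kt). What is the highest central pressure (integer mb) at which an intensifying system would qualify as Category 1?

977 mb

Category 1 begins at V = 64 kt.
Required ΔP = (64/7)^(1/0.646) = 9.143^1.548 ≈ 30.74 mb.
P_c ≤ 1008 − 30.74 = 977.26, so the highest integer P_c is 977 mb.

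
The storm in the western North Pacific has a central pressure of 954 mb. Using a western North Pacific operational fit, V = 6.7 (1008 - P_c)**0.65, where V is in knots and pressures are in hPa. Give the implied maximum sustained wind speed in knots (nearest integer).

90 kt

ΔP = 1008 − 954 = 54 mb.
54^0.65 ≈ 13.368.
V ≈ 6.7 × 13.368 ≈ 89.6 kt.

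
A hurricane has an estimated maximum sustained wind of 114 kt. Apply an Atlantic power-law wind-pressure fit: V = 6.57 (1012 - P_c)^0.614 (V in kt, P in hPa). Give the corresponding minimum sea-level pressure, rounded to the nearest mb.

908 mb

ΔP = (V / 6.57)^(1/0.614) = (114/6.57)^1.629.
114/6.57 = 17.352; 17.352^1.629 ≈ 104.34 mb.
P_c = 1012 − 104.34 = 907.66 ≈ 908 mb.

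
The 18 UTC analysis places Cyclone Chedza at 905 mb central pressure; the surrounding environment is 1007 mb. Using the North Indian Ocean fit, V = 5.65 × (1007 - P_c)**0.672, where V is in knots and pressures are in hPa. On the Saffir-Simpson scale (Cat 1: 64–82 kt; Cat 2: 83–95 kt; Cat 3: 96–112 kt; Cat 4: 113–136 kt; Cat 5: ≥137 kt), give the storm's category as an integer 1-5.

ΔP = 1007 − 905 = 102 mb.
V ≈ 5.65 × 102^0.672 = 5.65 × 22.38 ≈ 126 kt.
126 kt falls in the Category 4 band.

4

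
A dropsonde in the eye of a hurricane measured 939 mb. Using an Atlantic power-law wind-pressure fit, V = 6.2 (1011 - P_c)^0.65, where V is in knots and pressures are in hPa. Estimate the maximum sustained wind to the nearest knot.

100 kt

ΔP = 1011 − 939 = 72 mb.
72^0.65 ≈ 16.116.
V ≈ 6.2 × 16.116 ≈ 99.9 kt.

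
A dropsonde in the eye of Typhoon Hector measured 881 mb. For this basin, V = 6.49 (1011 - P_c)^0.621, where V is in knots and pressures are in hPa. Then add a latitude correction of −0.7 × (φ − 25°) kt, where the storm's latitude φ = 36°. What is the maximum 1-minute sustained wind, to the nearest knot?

126 kt

ΔP = 1011 − 881 = 130 mb.
130^0.621 ≈ 20.547.
V ≈ 6.49 × 20.547 ≈ 133.4 kt.
Latitude correction: −0.7 × (36 − 25) = -7.7 kt.
Corrected V ≈ 125.7 kt → 126 kt.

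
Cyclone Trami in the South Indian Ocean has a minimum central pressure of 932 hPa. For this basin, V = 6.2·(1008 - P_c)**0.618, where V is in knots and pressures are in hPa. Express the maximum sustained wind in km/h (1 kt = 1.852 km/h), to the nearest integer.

ΔP = 1008 − 932 = 76 hPa.
V ≈ 6.2 × 76^0.618 = 6.2 × 14.533 ≈ 90.102 kt.
90.102 × 1.852 ≈ 166.87 km/h → 167 km/h.

167 km/h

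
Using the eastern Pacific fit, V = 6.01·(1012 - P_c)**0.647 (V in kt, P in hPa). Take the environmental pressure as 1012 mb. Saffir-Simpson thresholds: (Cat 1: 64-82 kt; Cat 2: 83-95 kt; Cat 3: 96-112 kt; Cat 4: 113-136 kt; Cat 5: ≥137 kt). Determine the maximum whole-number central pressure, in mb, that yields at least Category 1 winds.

973 mb

Category 1 begins at V = 64 kt.
Required ΔP = (64/6.01)^(1/0.647) = 10.649^1.546 ≈ 38.71 mb.
P_c ≤ 1012 − 38.71 = 973.29, so the highest integer P_c is 973 mb.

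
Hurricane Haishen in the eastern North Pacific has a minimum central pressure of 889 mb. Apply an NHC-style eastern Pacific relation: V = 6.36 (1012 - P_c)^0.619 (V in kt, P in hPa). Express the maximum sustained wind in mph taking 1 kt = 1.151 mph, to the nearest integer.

ΔP = 1012 − 889 = 123 mb.
V ≈ 6.36 × 123^0.619 = 6.36 × 19.663 ≈ 125.057 kt.
125.057 × 1.151 ≈ 143.94 mph → 144 mph.

144 mph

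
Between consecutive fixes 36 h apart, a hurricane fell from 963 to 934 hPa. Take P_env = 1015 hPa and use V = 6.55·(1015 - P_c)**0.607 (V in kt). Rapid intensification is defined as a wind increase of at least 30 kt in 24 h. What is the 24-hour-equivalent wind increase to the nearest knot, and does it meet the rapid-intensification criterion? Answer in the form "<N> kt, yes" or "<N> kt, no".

V₁: ΔP = 52, V ≈ 6.55 × 52^0.607 ≈ 72.09 kt.
V₂: ΔP = 81, V ≈ 6.55 × 81^0.607 ≈ 94.34 kt.
ΔV over 36 h = 22.25 kt → 24 h equivalent = 22.25 × 24/36 ≈ 14.83 kt.
15 kt < 30 kt ⇒ not rapid intensification.

15 kt, no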